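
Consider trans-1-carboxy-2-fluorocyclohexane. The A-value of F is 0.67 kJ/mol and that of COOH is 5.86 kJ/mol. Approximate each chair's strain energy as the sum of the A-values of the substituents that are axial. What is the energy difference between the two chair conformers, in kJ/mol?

6.53 kJ/mol

C1 and C2 have opposite parity, so for the trans isomer the two substituents are e,e in one chair and a,a in the other.
Chair I (fluoro axial, carboxyl axial): E = 6.53 kJ/mol.
Chair II (fluoro equatorial, carboxyl equatorial): E = 0.00 kJ/mol.
ΔE = 6.53 − 0.00 = 6.53 kJ/mol; chair II is more stable.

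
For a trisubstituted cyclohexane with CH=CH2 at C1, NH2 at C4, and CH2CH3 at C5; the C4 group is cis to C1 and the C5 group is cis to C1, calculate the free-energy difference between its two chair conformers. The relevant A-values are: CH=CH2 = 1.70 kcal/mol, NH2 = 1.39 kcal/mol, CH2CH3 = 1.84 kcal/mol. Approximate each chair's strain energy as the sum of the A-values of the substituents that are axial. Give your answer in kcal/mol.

2.15 kcal/mol

Chair I (vinyl axial, amino equatorial, ethyl axial): E = 3.54 kcal/mol.
Chair II (vinyl equatorial, amino axial, ethyl equatorial): E = 1.39 kcal/mol.
ΔE = 3.54 − 1.39 = 2.15 kcal/mol; chair II is more stable.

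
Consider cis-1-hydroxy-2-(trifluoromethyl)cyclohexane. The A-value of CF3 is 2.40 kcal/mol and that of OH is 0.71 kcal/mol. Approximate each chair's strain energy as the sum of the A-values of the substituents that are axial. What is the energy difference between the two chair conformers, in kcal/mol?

1.69 kcal/mol

C1 and C2 have opposite parity, so for the cis isomer the two substituents are one axial and one equatorial in each chair.
Chair I (trifluoromethyl axial, hydroxyl equatorial): E = 2.40 kcal/mol.
Chair II (trifluoromethyl equatorial, hydroxyl axial): E = 0.71 kcal/mol.
ΔE = 2.40 − 0.71 = 1.69 kcal/mol; chair II is more stable.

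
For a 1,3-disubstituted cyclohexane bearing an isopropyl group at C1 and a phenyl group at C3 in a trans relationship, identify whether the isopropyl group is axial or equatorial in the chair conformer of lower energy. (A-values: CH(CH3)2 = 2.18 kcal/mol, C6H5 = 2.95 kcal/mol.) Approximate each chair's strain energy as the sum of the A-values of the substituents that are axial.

C1 and C3 have the same parity, so for the trans isomer the two substituents are one axial and one equatorial in each chair.
Chair I (isopropyl axial, phenyl equatorial): E = 2.18 kcal/mol.
Chair II (isopropyl equatorial, phenyl axial): E = 2.95 kcal/mol.
Chair I is the more stable (lower-energy) conformer, and in that chair the isopropyl group is axial.

axial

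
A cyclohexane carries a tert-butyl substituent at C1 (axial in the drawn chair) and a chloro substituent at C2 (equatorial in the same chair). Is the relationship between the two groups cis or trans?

C1 and C2 have opposite parity, so their axial bonds point in opposite directions.
With opposite-parity carbons, two substituents on the same face are one axial and one equatorial; opposite faces give both axial or both equatorial.
Here the groups are axial/equatorial → same face → cis.

cis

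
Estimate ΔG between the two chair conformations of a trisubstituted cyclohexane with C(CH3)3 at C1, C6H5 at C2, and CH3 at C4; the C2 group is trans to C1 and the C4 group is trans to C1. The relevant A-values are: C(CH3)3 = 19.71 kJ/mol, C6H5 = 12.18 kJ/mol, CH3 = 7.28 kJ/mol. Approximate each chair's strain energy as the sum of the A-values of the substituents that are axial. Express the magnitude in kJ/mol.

Chair I (tert-butyl axial, phenyl axial, methyl axial): E = 39.17 kJ/mol.
Chair II (tert-butyl equatorial, phenyl equatorial, methyl equatorial): E = 0.00 kJ/mol.
ΔE = 39.17 − 0.00 = 39.17 kJ/mol; chair II is more stable.

39.17 kJ/mol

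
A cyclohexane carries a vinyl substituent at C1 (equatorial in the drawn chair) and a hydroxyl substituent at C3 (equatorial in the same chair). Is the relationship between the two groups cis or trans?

cis

C1 and C3 have the same parity, so their axial bonds point in the same direction.
With same-parity carbons, two substituents on the same face are both axial or both equatorial; opposite faces give one of each.
Here the groups are equatorial/equatorial → same face → cis.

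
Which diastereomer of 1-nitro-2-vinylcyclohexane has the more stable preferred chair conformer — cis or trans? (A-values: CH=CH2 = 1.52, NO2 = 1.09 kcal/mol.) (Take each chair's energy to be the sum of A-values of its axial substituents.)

At 1,2 positions (parity opposite): cis → (a,e or e,a); trans → (e,e or a,a).
Best chair for cis: E = 1.09 kcal/mol; best chair for trans: E = 0.00 kcal/mol.
The trans isomer is lower by 1.09 kcal/mol.

trans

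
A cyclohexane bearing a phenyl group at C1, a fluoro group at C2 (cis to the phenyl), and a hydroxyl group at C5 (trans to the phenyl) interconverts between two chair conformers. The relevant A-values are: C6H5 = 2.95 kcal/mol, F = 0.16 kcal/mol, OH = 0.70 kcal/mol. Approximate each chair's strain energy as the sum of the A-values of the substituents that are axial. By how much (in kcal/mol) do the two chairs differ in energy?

Chair I (phenyl axial, fluoro equatorial, hydroxyl equatorial): E = 2.95 kcal/mol.
Chair II (phenyl equatorial, fluoro axial, hydroxyl axial): E = 0.86 kcal/mol.
ΔE = 2.95 − 0.86 = 2.09 kcal/mol; chair II is more stable.

2.09 kcal/mol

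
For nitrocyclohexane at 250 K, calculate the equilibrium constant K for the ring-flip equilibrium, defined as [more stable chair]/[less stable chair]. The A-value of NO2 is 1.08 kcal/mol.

One chair has the nitro group axial (E = 1.08 kcal/mol) and the other has it equatorial (E = 0).
ΔG = 1.08 kcal/mol between the two chairs.
K = exp(ΔG/RT) with R = 1.987×10⁻³ kcal mol⁻¹ K⁻¹ and T = 250 K gives K ≈ 8.79.

K ≈ 8.79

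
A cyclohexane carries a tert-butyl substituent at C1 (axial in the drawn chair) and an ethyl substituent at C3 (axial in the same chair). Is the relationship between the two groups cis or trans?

cis

C1 and C3 have the same parity, so their axial bonds point in the same direction.
With same-parity carbons, two substituents on the same face are both axial or both equatorial; opposite faces give one of each.
Here the groups are axial/axial → same face → cis.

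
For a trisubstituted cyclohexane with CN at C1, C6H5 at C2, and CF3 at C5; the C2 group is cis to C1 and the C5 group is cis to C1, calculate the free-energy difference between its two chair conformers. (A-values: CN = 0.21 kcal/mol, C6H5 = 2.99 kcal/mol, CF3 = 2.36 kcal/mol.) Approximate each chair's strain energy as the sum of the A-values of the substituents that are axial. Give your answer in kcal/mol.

Chair I (cyano axial, phenyl equatorial, trifluoromethyl axial): E = 2.57 kcal/mol.
Chair II (cyano equatorial, phenyl axial, trifluoromethyl equatorial): E = 2.99 kcal/mol.
ΔE = 2.99 − 2.57 = 0.42 kcal/mol; chair I is more stable.

0.42 kcal/mol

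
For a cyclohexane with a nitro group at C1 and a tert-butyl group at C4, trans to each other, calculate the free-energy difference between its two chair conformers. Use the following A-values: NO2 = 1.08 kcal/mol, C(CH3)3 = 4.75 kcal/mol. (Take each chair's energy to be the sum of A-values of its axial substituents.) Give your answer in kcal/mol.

5.83 kcal/mol

C1 and C4 have opposite parity, so for the trans isomer the two substituents are e,e in one chair and a,a in the other.
Chair I (nitro axial, tert-butyl axial): E = 5.83 kcal/mol.
Chair II (nitro equatorial, tert-butyl equatorial): E = 0.00 kcal/mol.
ΔE = 5.83 − 0.00 = 5.83 kcal/mol; chair II is more stable.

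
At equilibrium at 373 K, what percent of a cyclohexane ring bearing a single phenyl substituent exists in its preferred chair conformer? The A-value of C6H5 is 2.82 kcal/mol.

One chair has the phenyl group axial (E = 2.82 kcal/mol) and the other has it equatorial (E = 0).
ΔG = 2.82 kcal/mol between the two chairs.
K = exp(ΔG/RT) with R = 1.987×10⁻³ kcal mol⁻¹ K⁻¹ and T = 373 K gives K ≈ 44.9.
Fraction in the lower-energy chair = K/(K+1) = 97.8%.

97.8%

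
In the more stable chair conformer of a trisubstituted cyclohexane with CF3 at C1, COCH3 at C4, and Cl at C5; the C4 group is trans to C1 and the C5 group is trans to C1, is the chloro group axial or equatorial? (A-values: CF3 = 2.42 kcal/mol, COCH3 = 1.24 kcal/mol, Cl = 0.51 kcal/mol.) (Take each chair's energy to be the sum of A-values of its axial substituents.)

Chair I (trifluoromethyl axial, acetyl axial, chloro equatorial): E = 3.66 kcal/mol.
Chair II (trifluoromethyl equatorial, acetyl equatorial, chloro axial): E = 0.51 kcal/mol.
Chair II is the more stable (lower-energy) conformer, and in that chair the chloro group is axial.

axial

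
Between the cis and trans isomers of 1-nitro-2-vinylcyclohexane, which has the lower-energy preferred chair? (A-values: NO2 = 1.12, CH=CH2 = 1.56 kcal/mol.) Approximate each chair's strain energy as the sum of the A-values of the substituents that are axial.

At 1,2 positions (parity opposite): cis → (a,e or e,a); trans → (e,e or a,a).
Best chair for cis: E = 1.12 kcal/mol; best chair for trans: E = 0.00 kcal/mol.
The trans isomer is lower by 1.12 kcal/mol.

trans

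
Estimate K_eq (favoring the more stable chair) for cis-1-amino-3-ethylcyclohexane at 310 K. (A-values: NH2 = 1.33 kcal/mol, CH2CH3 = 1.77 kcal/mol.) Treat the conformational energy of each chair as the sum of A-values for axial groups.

C1 and C3 have the same parity, so for the cis isomer the two substituents are e,e in one chair and a,a in the other.
Chair I (amino axial, ethyl axial): E = 3.10 kcal/mol; chair II (amino equatorial, ethyl equatorial): E = 0.00 kcal/mol.
ΔG = 3.10 kcal/mol between the two chairs.
K = exp(ΔG/RT) with R = 1.987×10⁻³ kcal mol⁻¹ K⁻¹ and T = 310 K gives K ≈ 153.

K ≈ 153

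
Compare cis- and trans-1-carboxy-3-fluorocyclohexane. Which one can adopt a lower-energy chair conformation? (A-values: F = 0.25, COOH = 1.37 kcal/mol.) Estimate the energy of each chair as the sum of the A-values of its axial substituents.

cis

At 1,3 positions (parity same): cis → (e,e or a,a); trans → (a,e or e,a).
Best chair for cis: E = 0.00 kcal/mol; best chair for trans: E = 0.25 kcal/mol.
The cis isomer is lower by 0.25 kcal/mol.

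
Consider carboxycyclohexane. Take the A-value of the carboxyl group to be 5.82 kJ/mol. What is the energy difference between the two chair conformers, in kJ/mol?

A monosubstituted cyclohexane has one chair with the carboxyl group axial (E = A = 5.82 kJ/mol) and one with it equatorial (E = 0).
ΔE = 5.82 − 0 = 5.82 kJ/mol.

5.82 kJ/mol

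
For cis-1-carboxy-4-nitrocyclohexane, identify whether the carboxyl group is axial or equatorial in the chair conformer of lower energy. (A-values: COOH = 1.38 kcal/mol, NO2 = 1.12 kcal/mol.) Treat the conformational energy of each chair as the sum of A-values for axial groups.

C1 and C4 have opposite parity, so for the cis isomer the two substituents are one axial and one equatorial in each chair.
Chair I (carboxyl axial, nitro equatorial): E = 1.38 kcal/mol.
Chair II (carboxyl equatorial, nitro axial): E = 1.12 kcal/mol.
Chair II is the more stable (lower-energy) conformer, and in that chair the carboxyl group is equatorial.

equatorial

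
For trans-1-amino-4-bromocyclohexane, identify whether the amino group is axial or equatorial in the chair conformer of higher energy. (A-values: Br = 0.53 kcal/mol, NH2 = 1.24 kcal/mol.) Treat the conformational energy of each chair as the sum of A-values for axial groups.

C1 and C4 have opposite parity, so for the trans isomer the two substituents are e,e in one chair and a,a in the other.
Chair I (bromo axial, amino axial): E = 1.77 kcal/mol.
Chair II (bromo equatorial, amino equatorial): E = 0.00 kcal/mol.
Chair I is the less stable (higher-energy) conformer, and in that chair the amino group is axial.

axial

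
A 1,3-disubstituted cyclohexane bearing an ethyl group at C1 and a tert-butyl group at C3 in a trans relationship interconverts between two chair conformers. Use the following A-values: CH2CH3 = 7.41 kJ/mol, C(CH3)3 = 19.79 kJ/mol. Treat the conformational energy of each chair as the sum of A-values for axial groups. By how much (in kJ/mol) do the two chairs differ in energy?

C1 and C3 have the same parity, so for the trans isomer the two substituents are one axial and one equatorial in each chair.
Chair I (ethyl axial, tert-butyl equatorial): E = 7.41 kJ/mol.
Chair II (ethyl equatorial, tert-butyl axial): E = 19.79 kJ/mol.
ΔE = 19.79 − 7.41 = 12.38 kJ/mol; chair I is more stable.

12.38 kJ/mol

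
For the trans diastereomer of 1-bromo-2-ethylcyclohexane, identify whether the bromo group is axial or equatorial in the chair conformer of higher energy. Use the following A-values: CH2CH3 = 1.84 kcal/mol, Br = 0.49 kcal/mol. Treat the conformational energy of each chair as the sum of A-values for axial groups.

C1 and C2 have opposite parity, so for the trans isomer the two substituents are e,e in one chair and a,a in the other.
Chair I (ethyl axial, bromo axial): E = 2.33 kcal/mol.
Chair II (ethyl equatorial, bromo equatorial): E = 0.00 kcal/mol.
Chair I is the less stable (higher-energy) conformer, and in that chair the bromo group is axial.

axial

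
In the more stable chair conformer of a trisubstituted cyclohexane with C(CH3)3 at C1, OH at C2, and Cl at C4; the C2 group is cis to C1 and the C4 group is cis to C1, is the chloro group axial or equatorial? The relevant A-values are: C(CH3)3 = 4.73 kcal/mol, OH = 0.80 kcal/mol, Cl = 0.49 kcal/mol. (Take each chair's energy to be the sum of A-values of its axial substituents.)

axial

Chair I (tert-butyl axial, hydroxyl equatorial, chloro equatorial): E = 4.73 kcal/mol.
Chair II (tert-butyl equatorial, hydroxyl axial, chloro axial): E = 1.29 kcal/mol.
Chair II is the more stable (lower-energy) conformer, and in that chair the chloro group is axial.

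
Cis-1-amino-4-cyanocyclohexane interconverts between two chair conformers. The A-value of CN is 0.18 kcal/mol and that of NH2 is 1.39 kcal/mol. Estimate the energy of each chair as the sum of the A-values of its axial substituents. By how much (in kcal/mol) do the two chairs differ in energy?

1.21 kcal/mol

C1 and C4 have opposite parity, so for the cis isomer the two substituents are one axial and one equatorial in each chair.
Chair I (cyano axial, amino equatorial): E = 0.18 kcal/mol.
Chair II (cyano equatorial, amino axial): E = 1.39 kcal/mol.
ΔE = 1.39 − 0.18 = 1.21 kcal/mol; chair I is more stable.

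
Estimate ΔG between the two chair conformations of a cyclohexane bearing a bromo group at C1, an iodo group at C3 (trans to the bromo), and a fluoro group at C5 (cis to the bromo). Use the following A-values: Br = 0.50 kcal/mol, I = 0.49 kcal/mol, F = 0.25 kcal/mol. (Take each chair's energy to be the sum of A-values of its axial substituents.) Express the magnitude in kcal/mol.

0.26 kcal/mol

Chair I (bromo axial, iodo equatorial, fluoro axial): E = 0.75 kcal/mol.
Chair II (bromo equatorial, iodo axial, fluoro equatorial): E = 0.49 kcal/mol.
ΔE = 0.75 − 0.49 = 0.26 kcal/mol; chair II is more stable.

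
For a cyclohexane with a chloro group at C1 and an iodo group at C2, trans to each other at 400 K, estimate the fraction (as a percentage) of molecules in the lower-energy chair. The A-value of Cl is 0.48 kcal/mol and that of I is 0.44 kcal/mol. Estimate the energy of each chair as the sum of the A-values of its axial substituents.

C1 and C2 have opposite parity, so for the trans isomer the two substituents are e,e in one chair and a,a in the other.
Chair I (chloro axial, iodo axial): E = 0.92 kcal/mol; chair II (chloro equatorial, iodo equatorial): E = 0.00 kcal/mol.
ΔG = 0.92 kcal/mol between the two chairs.
K = exp(ΔG/RT) with R = 1.987×10⁻³ kcal mol⁻¹ K⁻¹ and T = 400 K gives K ≈ 3.18.
Fraction in the lower-energy chair = K/(K+1) = 76.1%.

76.1%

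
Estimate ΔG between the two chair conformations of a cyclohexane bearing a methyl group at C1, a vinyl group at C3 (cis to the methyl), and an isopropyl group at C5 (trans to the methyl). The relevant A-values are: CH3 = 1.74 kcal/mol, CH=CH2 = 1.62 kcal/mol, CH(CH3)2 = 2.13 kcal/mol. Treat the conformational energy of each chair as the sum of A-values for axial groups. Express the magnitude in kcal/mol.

1.23 kcal/mol

Chair I (methyl axial, vinyl axial, isopropyl equatorial): E = 3.36 kcal/mol.
Chair II (methyl equatorial, vinyl equatorial, isopropyl axial): E = 2.13 kcal/mol.
ΔE = 3.36 − 2.13 = 1.23 kcal/mol; chair II is more stable.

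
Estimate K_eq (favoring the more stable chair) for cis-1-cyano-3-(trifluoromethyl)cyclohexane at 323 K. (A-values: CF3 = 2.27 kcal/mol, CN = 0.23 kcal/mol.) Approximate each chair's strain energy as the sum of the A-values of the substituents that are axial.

K ≈ 49.2

C1 and C3 have the same parity, so for the cis isomer the two substituents are e,e in one chair and a,a in the other.
Chair I (trifluoromethyl axial, cyano axial): E = 2.50 kcal/mol; chair II (trifluoromethyl equatorial, cyano equatorial): E = 0.00 kcal/mol.
ΔG = 2.50 kcal/mol between the two chairs.
K = exp(ΔG/RT) with R = 1.987×10⁻³ kcal mol⁻¹ K⁻¹ and T = 323 K gives K ≈ 49.2.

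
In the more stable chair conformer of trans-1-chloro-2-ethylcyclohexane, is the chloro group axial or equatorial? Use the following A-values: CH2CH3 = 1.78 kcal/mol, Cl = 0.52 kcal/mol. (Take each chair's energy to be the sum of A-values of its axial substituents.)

C1 and C2 have opposite parity, so for the trans isomer the two substituents are e,e in one chair and a,a in the other.
Chair I (ethyl axial, chloro axial): E = 2.30 kcal/mol.
Chair II (ethyl equatorial, chloro equatorial): E = 0.00 kcal/mol.
Chair II is the more stable (lower-energy) conformer, and in that chair the chloro group is equatorial.

equatorial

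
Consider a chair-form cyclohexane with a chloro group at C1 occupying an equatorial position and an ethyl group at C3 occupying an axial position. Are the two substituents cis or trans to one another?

C1 and C3 have the same parity, so their axial bonds point in the same direction.
With same-parity carbons, two substituents on the same face are both axial or both equatorial; opposite faces give one of each.
Here the groups are equatorial/axial → opposite face → trans.

trans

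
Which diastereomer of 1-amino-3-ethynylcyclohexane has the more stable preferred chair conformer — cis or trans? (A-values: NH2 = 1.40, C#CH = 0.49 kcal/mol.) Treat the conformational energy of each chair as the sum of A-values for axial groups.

At 1,3 positions (parity same): cis → (e,e or a,a); trans → (a,e or e,a).
Best chair for cis: E = 0.00 kcal/mol; best chair for trans: E = 0.49 kcal/mol.
The cis isomer is lower by 0.49 kcal/mol.

cis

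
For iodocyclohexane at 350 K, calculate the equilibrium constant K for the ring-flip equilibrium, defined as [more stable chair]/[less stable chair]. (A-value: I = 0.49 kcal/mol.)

One chair has the iodo group axial (E = 0.49 kcal/mol) and the other has it equatorial (E = 0).
ΔG = 0.49 kcal/mol between the two chairs.
K = exp(ΔG/RT) with R = 1.987×10⁻³ kcal mol⁻¹ K⁻¹ and T = 350 K gives K ≈ 2.02.

K ≈ 2.02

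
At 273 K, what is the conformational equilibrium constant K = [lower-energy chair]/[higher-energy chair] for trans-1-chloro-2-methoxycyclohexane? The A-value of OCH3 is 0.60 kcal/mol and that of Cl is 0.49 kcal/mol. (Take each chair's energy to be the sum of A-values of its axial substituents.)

K ≈ 7.46

C1 and C2 have opposite parity, so for the trans isomer the two substituents are e,e in one chair and a,a in the other.
Chair I (methoxy axial, chloro axial): E = 1.09 kcal/mol; chair II (methoxy equatorial, chloro equatorial): E = 0.00 kcal/mol.
ΔG = 1.09 kcal/mol between the two chairs.
K = exp(ΔG/RT) with R = 1.987×10⁻³ kcal mol⁻¹ K⁻¹ and T = 273 K gives K ≈ 7.46.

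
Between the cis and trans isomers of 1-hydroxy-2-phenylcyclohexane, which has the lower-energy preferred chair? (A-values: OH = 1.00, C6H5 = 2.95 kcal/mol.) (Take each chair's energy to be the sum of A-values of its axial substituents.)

trans

At 1,2 positions (parity opposite): cis → (a,e or e,a); trans → (e,e or a,a).
Best chair for cis: E = 1.00 kcal/mol; best chair for trans: E = 0.00 kcal/mol.
The trans isomer is lower by 1.00 kcal/mol.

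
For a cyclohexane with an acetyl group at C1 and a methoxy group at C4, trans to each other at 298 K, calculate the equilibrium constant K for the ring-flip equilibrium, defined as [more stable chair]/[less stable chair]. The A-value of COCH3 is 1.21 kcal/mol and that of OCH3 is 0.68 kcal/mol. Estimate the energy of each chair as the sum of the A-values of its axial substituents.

K ≈ 24.3

C1 and C4 have opposite parity, so for the trans isomer the two substituents are e,e in one chair and a,a in the other.
Chair I (acetyl axial, methoxy axial): E = 1.89 kcal/mol; chair II (acetyl equatorial, methoxy equatorial): E = 0.00 kcal/mol.
ΔG = 1.89 kcal/mol between the two chairs.
K = exp(ΔG/RT) with R = 1.987×10⁻³ kcal mol⁻¹ K⁻¹ and T = 298 K gives K ≈ 24.3.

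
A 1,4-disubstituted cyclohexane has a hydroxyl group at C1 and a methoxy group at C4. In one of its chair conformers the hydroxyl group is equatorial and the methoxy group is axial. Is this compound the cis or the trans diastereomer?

C1 and C4 have opposite parity, so their axial bonds point in opposite directions.
With opposite-parity carbons, two substituents on the same face are one axial and one equatorial; opposite faces give both axial or both equatorial.
Here the groups are equatorial/axial → same face → cis.

cis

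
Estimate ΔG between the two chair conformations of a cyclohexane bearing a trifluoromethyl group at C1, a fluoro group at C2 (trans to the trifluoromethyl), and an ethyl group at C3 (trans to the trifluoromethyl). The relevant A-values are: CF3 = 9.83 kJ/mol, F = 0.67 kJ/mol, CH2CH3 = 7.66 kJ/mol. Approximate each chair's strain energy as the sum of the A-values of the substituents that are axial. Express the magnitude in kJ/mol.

Chair I (trifluoromethyl axial, fluoro axial, ethyl equatorial): E = 10.50 kJ/mol.
Chair II (trifluoromethyl equatorial, fluoro equatorial, ethyl axial): E = 7.66 kJ/mol.
ΔE = 10.50 − 7.66 = 2.84 kJ/mol; chair II is more stable.

2.84 kJ/mol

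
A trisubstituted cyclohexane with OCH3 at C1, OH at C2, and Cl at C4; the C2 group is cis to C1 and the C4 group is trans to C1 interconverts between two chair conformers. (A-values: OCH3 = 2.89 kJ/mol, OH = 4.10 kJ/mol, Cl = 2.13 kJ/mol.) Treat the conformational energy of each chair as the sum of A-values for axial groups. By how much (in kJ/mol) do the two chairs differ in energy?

0.92 kJ/mol

Chair I (methoxy axial, hydroxyl equatorial, chloro axial): E = 5.02 kJ/mol.
Chair II (methoxy equatorial, hydroxyl axial, chloro equatorial): E = 4.10 kJ/mol.
ΔE = 5.02 − 4.10 = 0.92 kJ/mol; chair II is more stable.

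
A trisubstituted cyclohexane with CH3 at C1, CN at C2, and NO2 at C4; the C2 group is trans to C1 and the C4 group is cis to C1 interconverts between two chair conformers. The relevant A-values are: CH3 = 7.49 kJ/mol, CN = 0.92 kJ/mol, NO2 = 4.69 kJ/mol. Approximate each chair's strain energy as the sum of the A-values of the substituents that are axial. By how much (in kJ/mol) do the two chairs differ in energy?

3.72 kJ/mol

Chair I (methyl axial, cyano axial, nitro equatorial): E = 8.41 kJ/mol.
Chair II (methyl equatorial, cyano equatorial, nitro axial): E = 4.69 kJ/mol.
ΔE = 8.41 − 4.69 = 3.72 kJ/mol; chair II is more stable.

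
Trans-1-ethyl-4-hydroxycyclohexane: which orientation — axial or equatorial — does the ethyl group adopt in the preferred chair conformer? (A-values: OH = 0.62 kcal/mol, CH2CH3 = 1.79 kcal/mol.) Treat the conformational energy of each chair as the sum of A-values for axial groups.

equatorial

C1 and C4 have opposite parity, so for the trans isomer the two substituents are e,e in one chair and a,a in the other.
Chair I (hydroxyl axial, ethyl axial): E = 2.41 kcal/mol.
Chair II (hydroxyl equatorial, ethyl equatorial): E = 0.00 kcal/mol.
Chair II is the more stable (lower-energy) conformer, and in that chair the ethyl group is equatorial.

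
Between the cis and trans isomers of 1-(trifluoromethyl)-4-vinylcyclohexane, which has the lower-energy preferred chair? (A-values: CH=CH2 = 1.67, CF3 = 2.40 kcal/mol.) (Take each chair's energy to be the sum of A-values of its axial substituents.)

trans

At 1,4 positions (parity opposite): cis → (a,e or e,a); trans → (e,e or a,a).
Best chair for cis: E = 1.67 kcal/mol; best chair for trans: E = 0.00 kcal/mol.
The trans isomer is lower by 1.67 kcal/mol.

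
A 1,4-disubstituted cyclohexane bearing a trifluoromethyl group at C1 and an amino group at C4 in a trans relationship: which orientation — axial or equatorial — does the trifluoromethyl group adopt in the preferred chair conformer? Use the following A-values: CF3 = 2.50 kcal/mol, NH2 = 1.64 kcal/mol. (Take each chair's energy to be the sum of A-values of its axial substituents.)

C1 and C4 have opposite parity, so for the trans isomer the two substituents are e,e in one chair and a,a in the other.
Chair I (trifluoromethyl axial, amino axial): E = 4.14 kcal/mol.
Chair II (trifluoromethyl equatorial, amino equatorial): E = 0.00 kcal/mol.
Chair II is the more stable (lower-energy) conformer, and in that chair the trifluoromethyl group is equatorial.

equatorial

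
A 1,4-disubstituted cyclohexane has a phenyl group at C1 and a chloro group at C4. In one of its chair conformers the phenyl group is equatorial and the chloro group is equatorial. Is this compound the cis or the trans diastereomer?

C1 and C4 have opposite parity, so their axial bonds point in opposite directions.
With opposite-parity carbons, two substituents on the same face are one axial and one equatorial; opposite faces give both axial or both equatorial.
Here the groups are equatorial/equatorial → opposite face → trans.

trans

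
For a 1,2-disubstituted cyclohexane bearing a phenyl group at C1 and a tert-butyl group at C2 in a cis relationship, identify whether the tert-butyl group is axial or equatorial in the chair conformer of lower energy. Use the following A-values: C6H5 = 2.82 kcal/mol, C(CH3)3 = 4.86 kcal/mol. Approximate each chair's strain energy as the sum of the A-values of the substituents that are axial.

C1 and C2 have opposite parity, so for the cis isomer the two substituents are one axial and one equatorial in each chair.
Chair I (phenyl axial, tert-butyl equatorial): E = 2.82 kcal/mol.
Chair II (phenyl equatorial, tert-butyl axial): E = 4.86 kcal/mol.
Chair I is the more stable (lower-energy) conformer, and in that chair the tert-butyl group is equatorial.

equatorial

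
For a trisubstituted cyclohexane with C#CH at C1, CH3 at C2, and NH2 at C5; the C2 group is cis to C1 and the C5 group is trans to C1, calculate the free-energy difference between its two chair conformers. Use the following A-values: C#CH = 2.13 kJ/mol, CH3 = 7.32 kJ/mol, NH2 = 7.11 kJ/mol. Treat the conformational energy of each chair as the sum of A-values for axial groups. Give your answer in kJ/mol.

12.30 kJ/mol

Chair I (ethynyl axial, methyl equatorial, amino equatorial): E = 2.13 kJ/mol.
Chair II (ethynyl equatorial, methyl axial, amino axial): E = 14.43 kJ/mol.
ΔE = 14.43 − 2.13 = 12.30 kJ/mol; chair I is more stable.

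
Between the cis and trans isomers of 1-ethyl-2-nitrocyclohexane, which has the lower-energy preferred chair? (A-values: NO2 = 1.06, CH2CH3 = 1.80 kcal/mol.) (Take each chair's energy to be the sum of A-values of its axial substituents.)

At 1,2 positions (parity opposite): cis → (a,e or e,a); trans → (e,e or a,a).
Best chair for cis: E = 1.06 kcal/mol; best chair for trans: E = 0.00 kcal/mol.
The trans isomer is lower by 1.06 kcal/mol.

trans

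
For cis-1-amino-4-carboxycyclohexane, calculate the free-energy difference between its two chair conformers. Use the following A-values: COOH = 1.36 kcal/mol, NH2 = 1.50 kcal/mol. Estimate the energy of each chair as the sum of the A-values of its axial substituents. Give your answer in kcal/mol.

C1 and C4 have opposite parity, so for the cis isomer the two substituents are one axial and one equatorial in each chair.
Chair I (carboxyl axial, amino equatorial): E = 1.36 kcal/mol.
Chair II (carboxyl equatorial, amino axial): E = 1.50 kcal/mol.
ΔE = 1.50 − 1.36 = 0.14 kcal/mol; chair I is more stable.

0.14 kcal/mol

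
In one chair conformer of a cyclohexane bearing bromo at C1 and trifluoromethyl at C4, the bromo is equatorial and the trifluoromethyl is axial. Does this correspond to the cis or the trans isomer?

C1 and C4 have opposite parity, so their axial bonds point in opposite directions.
With opposite-parity carbons, two substituents on the same face are one axial and one equatorial; opposite faces give both axial or both equatorial.
Here the groups are equatorial/axial → same face → cis.

cis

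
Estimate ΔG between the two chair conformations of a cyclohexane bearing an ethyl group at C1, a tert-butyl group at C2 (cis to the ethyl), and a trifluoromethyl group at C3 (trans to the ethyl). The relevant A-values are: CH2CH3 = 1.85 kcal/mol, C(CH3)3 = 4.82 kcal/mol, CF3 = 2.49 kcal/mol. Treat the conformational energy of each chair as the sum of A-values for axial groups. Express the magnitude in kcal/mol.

Chair I (ethyl axial, tert-butyl equatorial, trifluoromethyl equatorial): E = 1.85 kcal/mol.
Chair II (ethyl equatorial, tert-butyl axial, trifluoromethyl axial): E = 7.31 kcal/mol.
ΔE = 7.31 − 1.85 = 5.46 kcal/mol; chair I is more stable.

5.46 kcal/mol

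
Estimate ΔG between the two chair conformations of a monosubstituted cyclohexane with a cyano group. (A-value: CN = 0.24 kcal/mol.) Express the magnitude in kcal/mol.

0.24 kcal/mol

A monosubstituted cyclohexane has one chair with the cyano group axial (E = A = 0.24 kcal/mol) and one with it equatorial (E = 0).
ΔE = 0.24 − 0 = 0.24 kcal/mol.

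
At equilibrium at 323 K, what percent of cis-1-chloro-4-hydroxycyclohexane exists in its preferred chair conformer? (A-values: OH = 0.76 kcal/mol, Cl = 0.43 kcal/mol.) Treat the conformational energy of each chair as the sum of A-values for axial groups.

C1 and C4 have opposite parity, so for the cis isomer the two substituents are one axial and one equatorial in each chair.
Chair I (hydroxyl axial, chloro equatorial): E = 0.76 kcal/mol; chair II (hydroxyl equatorial, chloro axial): E = 0.43 kcal/mol.
ΔG = 0.33 kcal/mol between the two chairs.
K = exp(ΔG/RT) with R = 1.987×10⁻³ kcal mol⁻¹ K⁻¹ and T = 323 K gives K ≈ 1.67.
Fraction in the lower-energy chair = K/(K+1) = 62.6%.

62.6%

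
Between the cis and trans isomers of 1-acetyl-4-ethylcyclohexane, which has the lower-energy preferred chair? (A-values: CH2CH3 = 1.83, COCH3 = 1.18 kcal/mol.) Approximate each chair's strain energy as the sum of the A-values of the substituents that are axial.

At 1,4 positions (parity opposite): cis → (a,e or e,a); trans → (e,e or a,a).
Best chair for cis: E = 1.18 kcal/mol; best chair for trans: E = 0.00 kcal/mol.
The trans isomer is lower by 1.18 kcal/mol.

trans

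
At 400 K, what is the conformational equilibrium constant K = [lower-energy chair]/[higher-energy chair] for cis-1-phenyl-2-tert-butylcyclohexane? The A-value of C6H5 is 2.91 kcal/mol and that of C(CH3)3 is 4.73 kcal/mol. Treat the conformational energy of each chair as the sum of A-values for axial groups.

C1 and C2 have opposite parity, so for the cis isomer the two substituents are one axial and one equatorial in each chair.
Chair I (phenyl axial, tert-butyl equatorial): E = 2.91 kcal/mol; chair II (phenyl equatorial, tert-butyl axial): E = 4.73 kcal/mol.
ΔG = 1.82 kcal/mol between the two chairs.
K = exp(ΔG/RT) with R = 1.987×10⁻³ kcal mol⁻¹ K⁻¹ and T = 400 K gives K ≈ 9.87.

K ≈ 9.87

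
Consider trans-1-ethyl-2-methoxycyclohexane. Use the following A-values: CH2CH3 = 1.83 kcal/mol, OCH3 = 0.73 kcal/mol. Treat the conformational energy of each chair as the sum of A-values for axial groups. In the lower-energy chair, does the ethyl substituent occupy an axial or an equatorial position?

equatorial

C1 and C2 have opposite parity, so for the trans isomer the two substituents are e,e in one chair and a,a in the other.
Chair I (ethyl axial, methoxy axial): E = 2.56 kcal/mol.
Chair II (ethyl equatorial, methoxy equatorial): E = 0.00 kcal/mol.
Chair II is the more stable (lower-energy) conformer, and in that chair the ethyl group is equatorial.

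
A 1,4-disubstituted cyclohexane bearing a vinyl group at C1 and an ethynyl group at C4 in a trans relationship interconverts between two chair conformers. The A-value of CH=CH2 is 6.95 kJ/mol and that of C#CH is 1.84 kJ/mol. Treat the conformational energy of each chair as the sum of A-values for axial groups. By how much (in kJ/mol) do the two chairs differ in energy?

C1 and C4 have opposite parity, so for the trans isomer the two substituents are e,e in one chair and a,a in the other.
Chair I (vinyl axial, ethynyl axial): E = 8.79 kJ/mol.
Chair II (vinyl equatorial, ethynyl equatorial): E = 0.00 kJ/mol.
ΔE = 8.79 − 0.00 = 8.79 kJ/mol; chair II is more stable.

8.79 kJ/mol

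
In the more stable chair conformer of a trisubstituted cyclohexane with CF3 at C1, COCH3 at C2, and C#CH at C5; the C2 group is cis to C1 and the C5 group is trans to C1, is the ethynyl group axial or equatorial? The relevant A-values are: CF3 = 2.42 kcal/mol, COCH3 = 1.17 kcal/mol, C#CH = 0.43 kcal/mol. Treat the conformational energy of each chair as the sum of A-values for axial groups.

axial

Chair I (trifluoromethyl axial, acetyl equatorial, ethynyl equatorial): E = 2.42 kcal/mol.
Chair II (trifluoromethyl equatorial, acetyl axial, ethynyl axial): E = 1.60 kcal/mol.
Chair II is the more stable (lower-energy) conformer, and in that chair the ethynyl group is axial.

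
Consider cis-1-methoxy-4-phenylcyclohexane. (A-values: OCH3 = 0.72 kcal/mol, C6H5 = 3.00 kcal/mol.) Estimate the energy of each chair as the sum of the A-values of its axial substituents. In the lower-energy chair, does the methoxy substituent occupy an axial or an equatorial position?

axial

C1 and C4 have opposite parity, so for the cis isomer the two substituents are one axial and one equatorial in each chair.
Chair I (methoxy axial, phenyl equatorial): E = 0.72 kcal/mol.
Chair II (methoxy equatorial, phenyl axial): E = 3.00 kcal/mol.
Chair I is the more stable (lower-energy) conformer, and in that chair the methoxy group is axial.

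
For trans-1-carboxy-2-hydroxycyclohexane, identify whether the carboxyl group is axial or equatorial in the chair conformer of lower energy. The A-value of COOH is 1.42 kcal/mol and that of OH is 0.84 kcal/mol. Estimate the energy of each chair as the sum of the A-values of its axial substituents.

equatorial

C1 and C2 have opposite parity, so for the trans isomer the two substituents are e,e in one chair and a,a in the other.
Chair I (carboxyl axial, hydroxyl axial): E = 2.26 kcal/mol.
Chair II (carboxyl equatorial, hydroxyl equatorial): E = 0.00 kcal/mol.
Chair II is the more stable (lower-energy) conformer, and in that chair the carboxyl group is equatorial.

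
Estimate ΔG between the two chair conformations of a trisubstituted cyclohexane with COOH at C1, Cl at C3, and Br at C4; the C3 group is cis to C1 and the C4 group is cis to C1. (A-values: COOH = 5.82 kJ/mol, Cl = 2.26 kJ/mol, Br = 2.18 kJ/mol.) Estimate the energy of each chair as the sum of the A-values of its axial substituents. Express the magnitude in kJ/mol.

Chair I (carboxyl axial, chloro axial, bromo equatorial): E = 8.08 kJ/mol.
Chair II (carboxyl equatorial, chloro equatorial, bromo axial): E = 2.18 kJ/mol.
ΔE = 8.08 − 2.18 = 5.90 kJ/mol; chair II is more stable.

5.90 kJ/mol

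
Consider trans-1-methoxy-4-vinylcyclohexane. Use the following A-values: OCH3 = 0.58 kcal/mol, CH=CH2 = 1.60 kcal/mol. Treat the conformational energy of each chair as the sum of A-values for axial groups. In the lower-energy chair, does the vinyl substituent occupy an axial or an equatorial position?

C1 and C4 have opposite parity, so for the trans isomer the two substituents are e,e in one chair and a,a in the other.
Chair I (methoxy axial, vinyl axial): E = 2.18 kcal/mol.
Chair II (methoxy equatorial, vinyl equatorial): E = 0.00 kcal/mol.
Chair II is the more stable (lower-energy) conformer, and in that chair the vinyl group is equatorial.

equatorial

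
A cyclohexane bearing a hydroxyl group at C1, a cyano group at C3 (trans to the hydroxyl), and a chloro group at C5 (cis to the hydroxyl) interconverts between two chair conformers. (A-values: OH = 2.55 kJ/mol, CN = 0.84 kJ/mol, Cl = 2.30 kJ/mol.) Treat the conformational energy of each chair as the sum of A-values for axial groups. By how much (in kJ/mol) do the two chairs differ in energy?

Chair I (hydroxyl axial, cyano equatorial, chloro axial): E = 4.85 kJ/mol.
Chair II (hydroxyl equatorial, cyano axial, chloro equatorial): E = 0.84 kJ/mol.
ΔE = 4.85 − 0.84 = 4.01 kJ/mol; chair II is more stable.

4.01 kJ/mol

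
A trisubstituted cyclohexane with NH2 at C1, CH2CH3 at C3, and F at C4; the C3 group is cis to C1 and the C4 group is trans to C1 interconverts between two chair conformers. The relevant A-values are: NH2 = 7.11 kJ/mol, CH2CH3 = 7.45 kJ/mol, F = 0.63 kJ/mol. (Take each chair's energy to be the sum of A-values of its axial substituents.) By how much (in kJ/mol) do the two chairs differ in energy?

15.19 kJ/mol

Chair I (amino axial, ethyl axial, fluoro axial): E = 15.19 kJ/mol.
Chair II (amino equatorial, ethyl equatorial, fluoro equatorial): E = 0.00 kJ/mol.
ΔE = 15.19 − 0.00 = 15.19 kJ/mol; chair II is more stable.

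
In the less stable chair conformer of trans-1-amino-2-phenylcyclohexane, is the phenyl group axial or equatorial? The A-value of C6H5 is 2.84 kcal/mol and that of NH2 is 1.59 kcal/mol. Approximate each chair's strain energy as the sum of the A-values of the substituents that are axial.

C1 and C2 have opposite parity, so for the trans isomer the two substituents are e,e in one chair and a,a in the other.
Chair I (phenyl axial, amino axial): E = 4.43 kcal/mol.
Chair II (phenyl equatorial, amino equatorial): E = 0.00 kcal/mol.
Chair I is the less stable (higher-energy) conformer, and in that chair the phenyl group is axial.

axial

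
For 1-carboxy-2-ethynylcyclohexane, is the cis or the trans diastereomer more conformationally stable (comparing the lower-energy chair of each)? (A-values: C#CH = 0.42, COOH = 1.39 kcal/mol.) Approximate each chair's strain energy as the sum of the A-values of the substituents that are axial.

At 1,2 positions (parity opposite): cis → (a,e or e,a); trans → (e,e or a,a).
Best chair for cis: E = 0.42 kcal/mol; best chair for trans: E = 0.00 kcal/mol.
The trans isomer is lower by 0.42 kcal/mol.

trans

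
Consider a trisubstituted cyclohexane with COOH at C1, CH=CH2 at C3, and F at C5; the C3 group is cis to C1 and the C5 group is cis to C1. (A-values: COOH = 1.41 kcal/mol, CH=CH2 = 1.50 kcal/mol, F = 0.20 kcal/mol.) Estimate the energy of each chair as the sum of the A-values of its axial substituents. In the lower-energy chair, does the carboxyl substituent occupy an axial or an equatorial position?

Chair I (carboxyl axial, vinyl axial, fluoro axial): E = 3.11 kcal/mol.
Chair II (carboxyl equatorial, vinyl equatorial, fluoro equatorial): E = 0.00 kcal/mol.
Chair II is the more stable (lower-energy) conformer, and in that chair the carboxyl group is equatorial.

equatorial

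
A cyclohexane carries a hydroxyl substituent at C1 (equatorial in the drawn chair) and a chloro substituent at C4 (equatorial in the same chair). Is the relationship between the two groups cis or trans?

trans

C1 and C4 have opposite parity, so their axial bonds point in opposite directions.
With opposite-parity carbons, two substituents on the same face are one axial and one equatorial; opposite faces give both axial or both equatorial.
Here the groups are equatorial/equatorial → opposite face → trans.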